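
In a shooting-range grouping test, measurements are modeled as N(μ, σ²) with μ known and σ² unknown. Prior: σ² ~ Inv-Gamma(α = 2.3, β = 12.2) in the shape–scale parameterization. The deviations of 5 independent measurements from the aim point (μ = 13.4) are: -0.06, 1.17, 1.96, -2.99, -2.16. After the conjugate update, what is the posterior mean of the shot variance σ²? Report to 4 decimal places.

5.6868

With known mean μ and an Inverse-Gamma(α, β) prior on σ², the Normal likelihood is conjugate: posterior is Inv-Gamma(α + n/2, β + Σ(xᵢ−μ)²/2).
Σ(xᵢ−μ)² = (-0.06)² + (1.17)² + (1.96)² + (-2.99)² + (-2.16)² = 18.8198.
Posterior: Inv-Gamma(2.3 + 5/2, 12.2 + 18.8198/2) = Inv-Gamma(4.80, 21.60990).
E[σ²|data] = β/(α−1) = 21.60990/3.80 = 5.6868.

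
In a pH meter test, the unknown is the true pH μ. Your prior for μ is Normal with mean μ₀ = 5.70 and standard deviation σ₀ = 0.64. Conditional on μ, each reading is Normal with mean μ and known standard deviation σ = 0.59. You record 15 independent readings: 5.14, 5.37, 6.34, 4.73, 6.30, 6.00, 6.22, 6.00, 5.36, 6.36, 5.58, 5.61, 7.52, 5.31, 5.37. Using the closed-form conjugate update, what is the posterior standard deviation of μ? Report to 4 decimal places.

For Normal data with known variance σ², a Normal(μ₀, σ₀²) prior on μ is conjugate. Posterior precision = 1/σ₀² + n/σ²; posterior mean is the precision-weighted average of μ₀ and x̄.
σ₀² = 0.64² = 0.4096, σ² = 0.59² = 0.3481; σ² + n·σ₀² = 0.3481 + 15·0.4096 = 6.4921.
Posterior precision = 1/σ₀² + n/σ² = 1/0.4096 + 15/0.3481 = (σ² + n·σ₀²)/(σ₀²σ²) = 6.4921/(0.4096·0.3481); posterior variance σₙ² = σ₀²σ²/(σ² + n·σ₀²) = 0.4096·0.3481/6.4921 = 0.021962.
Posterior SD = √σₙ² = √(0.4096·0.3481/6.4921) = 0.1482.

0.1482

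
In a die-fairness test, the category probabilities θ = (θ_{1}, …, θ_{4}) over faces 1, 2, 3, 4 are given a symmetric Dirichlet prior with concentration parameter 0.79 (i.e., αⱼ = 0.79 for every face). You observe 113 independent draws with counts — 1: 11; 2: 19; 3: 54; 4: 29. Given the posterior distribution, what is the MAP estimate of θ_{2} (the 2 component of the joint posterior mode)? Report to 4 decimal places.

The Dirichlet prior is conjugate to the Multinomial likelihood: each posterior αⱼ = prior αⱼ + observed count nⱼ.
Posterior concentration: (11.79, 19.79, 54.79, 29.79), total = 116.16.
Joint mode component: (α_{2}−1)/(Σα−K) = 18.79/112.16 = 0.1675.

0.1675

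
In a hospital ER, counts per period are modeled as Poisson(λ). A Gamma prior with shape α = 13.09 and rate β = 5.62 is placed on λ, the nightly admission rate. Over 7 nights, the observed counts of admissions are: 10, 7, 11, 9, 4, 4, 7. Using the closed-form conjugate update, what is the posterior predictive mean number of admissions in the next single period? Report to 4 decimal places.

With a Gamma(shape α, rate β) prior, the Poisson likelihood is conjugate: the posterior is Gamma(α + ΣXᵢ, β + n).
Sum of counts S = 52 over n = 7 nights.
Posterior: Gamma(α+S, β+n) = Gamma(13.09+52, 5.62+7) = Gamma(65.09, 12.62).
The predictive distribution for one future period is NegBinom with mean α/β = 5.1577.

5.1577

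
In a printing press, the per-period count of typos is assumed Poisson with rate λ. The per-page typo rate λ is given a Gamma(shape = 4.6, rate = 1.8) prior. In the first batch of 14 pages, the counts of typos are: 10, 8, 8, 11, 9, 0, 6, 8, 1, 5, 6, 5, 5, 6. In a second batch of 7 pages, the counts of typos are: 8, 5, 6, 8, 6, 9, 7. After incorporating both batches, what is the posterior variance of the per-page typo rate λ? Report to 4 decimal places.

0.2724

With a Gamma(shape α, rate β) prior, the Poisson likelihood is conjugate: the posterior is Gamma(α + ΣXᵢ, β + n).
Batch 1: sum of counts S = 88 over n = 14 pages.
After batch 1: Gamma(α+S, β+n) = Gamma(4.6+88, 1.8+14) = Gamma(92.6, 15.8).
Batch 2: sum of counts S = 49 over n = 7 pages.
After batch 2: Gamma(α+S, β+n) = Gamma(92.6+49, 15.8+7) = Gamma(141.6, 22.8).
Var = α/β² = 141.6/22.8² = 0.2724.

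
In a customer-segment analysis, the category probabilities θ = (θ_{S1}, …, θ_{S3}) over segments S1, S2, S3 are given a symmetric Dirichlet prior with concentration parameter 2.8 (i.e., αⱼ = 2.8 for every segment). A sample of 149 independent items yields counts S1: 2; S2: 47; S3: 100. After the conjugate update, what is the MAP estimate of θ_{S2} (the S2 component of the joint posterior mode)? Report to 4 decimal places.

The Dirichlet prior is conjugate to the Multinomial likelihood: each posterior αⱼ = prior αⱼ + observed count nⱼ.
Posterior concentration: (4.8, 49.8, 102.8), total = 157.4.
Joint mode component: (α_{S2}−1)/(Σα−K) = 48.8/154.4 = 0.3161.

0.3161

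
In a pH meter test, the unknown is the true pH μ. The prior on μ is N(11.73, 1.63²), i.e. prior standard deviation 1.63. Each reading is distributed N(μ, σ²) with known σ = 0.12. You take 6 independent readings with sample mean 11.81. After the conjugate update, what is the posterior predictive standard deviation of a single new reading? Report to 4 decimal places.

0.1296

For Normal data with known variance σ², a Normal(μ₀, σ₀²) prior on μ is conjugate. Posterior precision = 1/σ₀² + n/σ²; posterior mean is the precision-weighted average of μ₀ and x̄.
σ₀² = 1.63² = 2.6569, σ² = 0.12² = 0.0144; σ² + n·σ₀² = 0.0144 + 6·2.6569 = 15.9558.
Posterior precision = 1/σ₀² + n/σ² = 1/2.6569 + 6/0.0144 = (σ² + n·σ₀²)/(σ₀²σ²) = 15.9558/(2.6569·0.0144); posterior variance σₙ² = σ₀²σ²/(σ² + n·σ₀²) = 2.6569·0.0144/15.9558 = 0.002398.
Predictive variance for one new observation = σₙ² + σ² = 2.6569·0.0144/15.9558 + 0.0144 = σ²·(σ₀² + 15.9558)/15.9558 = 0.0144·18.6127/15.9558 = 0.016798; SD = √(0.0144·18.6127/15.9558) = 0.1296.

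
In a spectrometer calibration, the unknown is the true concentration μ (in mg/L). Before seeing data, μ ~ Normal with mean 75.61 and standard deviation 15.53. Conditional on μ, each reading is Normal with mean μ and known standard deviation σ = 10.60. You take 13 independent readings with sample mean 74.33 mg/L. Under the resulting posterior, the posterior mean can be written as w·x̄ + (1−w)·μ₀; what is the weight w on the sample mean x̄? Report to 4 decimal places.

0.9654

For Normal data with known variance σ², a Normal(μ₀, σ₀²) prior on μ is conjugate. Posterior precision = 1/σ₀² + n/σ²; posterior mean is the precision-weighted average of μ₀ and x̄.
σ₀² = 15.53² = 241.1809, σ² = 10.60² = 112.36. Prior precision 1/σ₀² = 1/241.1809; data precision n/σ² = 13/112.36.
w = (n/σ²)/(1/σ₀² + n/σ²) = n·σ₀²/(σ² + n·σ₀²) = 13·241.1809/(112.36 + 13·241.1809) = 3135.3517/3247.7117 = 0.9654.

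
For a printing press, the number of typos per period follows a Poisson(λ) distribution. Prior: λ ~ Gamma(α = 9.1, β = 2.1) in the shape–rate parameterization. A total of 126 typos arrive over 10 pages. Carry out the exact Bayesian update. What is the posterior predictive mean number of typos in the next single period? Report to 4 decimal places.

With a Gamma(shape α, rate β) prior, the Poisson likelihood is conjugate: the posterior is Gamma(α + ΣXᵢ, β + n).
Posterior: Gamma(α+S, β+n) = Gamma(9.1+126, 2.1+10) = Gamma(135.1, 12.1).
The predictive distribution for one future period is NegBinom with mean α/β = 11.1653.

11.1653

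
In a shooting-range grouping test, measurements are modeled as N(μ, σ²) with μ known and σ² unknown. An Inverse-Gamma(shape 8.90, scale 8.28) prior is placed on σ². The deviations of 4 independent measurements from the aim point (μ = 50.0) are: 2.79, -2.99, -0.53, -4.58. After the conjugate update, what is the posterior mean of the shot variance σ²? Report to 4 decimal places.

With known mean μ and an Inverse-Gamma(α, β) prior on σ², the Normal likelihood is conjugate: posterior is Inv-Gamma(α + n/2, β + Σ(xᵢ−μ)²/2).
Σ(xᵢ−μ)² = (2.79)² + (-2.99)² + (-0.53)² + (-4.58)² = 37.9815.
Posterior: Inv-Gamma(8.90 + 4/2, 8.28 + 37.9815/2) = Inv-Gamma(10.90, 27.27075).
E[σ²|data] = β/(α−1) = 27.27075/9.90 = 2.7546.

2.7546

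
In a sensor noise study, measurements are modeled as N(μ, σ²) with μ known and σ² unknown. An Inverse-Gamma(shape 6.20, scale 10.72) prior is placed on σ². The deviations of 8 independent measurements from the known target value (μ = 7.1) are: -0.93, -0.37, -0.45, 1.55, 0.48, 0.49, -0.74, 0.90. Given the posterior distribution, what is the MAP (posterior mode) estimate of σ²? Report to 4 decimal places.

With known mean μ and an Inverse-Gamma(α, β) prior on σ², the Normal likelihood is conjugate: posterior is Inv-Gamma(α + n/2, β + Σ(xᵢ−μ)²/2).
Σ(xᵢ−μ)² = (-0.93)² + (-0.37)² + (-0.45)² + (1.55)² + (0.48)² + (0.49)² + (-0.74)² + (0.90)² = 5.4349.
Posterior: Inv-Gamma(6.20 + 8/2, 10.72 + 5.4349/2) = Inv-Gamma(10.20, 13.43745).
Mode = β/(α+1) = 13.43745/11.20 = 1.1998.

1.1998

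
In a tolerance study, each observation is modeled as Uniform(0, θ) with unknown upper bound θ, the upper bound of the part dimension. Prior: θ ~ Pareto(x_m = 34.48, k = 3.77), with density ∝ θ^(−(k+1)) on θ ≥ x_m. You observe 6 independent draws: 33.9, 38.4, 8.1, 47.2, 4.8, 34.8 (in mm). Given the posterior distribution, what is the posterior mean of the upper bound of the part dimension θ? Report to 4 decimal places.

A Pareto(scale x_m, shape k) prior on the upper bound θ of Uniform(0, θ) is conjugate: posterior is Pareto(max(x_m, max xᵢ), k + n).
Sample maximum = 47.2; prior scale x_m = 34.48 → posterior scale = max = 47.20.
Posterior shape = 3.77 + 6 = 9.77.
E[θ|data] = k·x_m/(k−1) = 9.77·47.20/8.77 = 52.5820.

52.5820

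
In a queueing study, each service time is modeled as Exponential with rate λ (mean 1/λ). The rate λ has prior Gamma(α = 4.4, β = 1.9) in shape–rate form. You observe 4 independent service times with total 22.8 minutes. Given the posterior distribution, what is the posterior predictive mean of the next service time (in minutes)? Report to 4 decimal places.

With a Gamma(shape α, rate β) prior on the exponential rate λ, the posterior after n observations with total T = Σxᵢ is Gamma(α+n, β+T).
Posterior: Gamma(4.4+4, 1.9+22.8) = Gamma(8.4, 24.7).
The predictive distribution for the next observation is Lomax; its mean is β/(α−1) = 24.7/7.4 = 3.3378.

3.3378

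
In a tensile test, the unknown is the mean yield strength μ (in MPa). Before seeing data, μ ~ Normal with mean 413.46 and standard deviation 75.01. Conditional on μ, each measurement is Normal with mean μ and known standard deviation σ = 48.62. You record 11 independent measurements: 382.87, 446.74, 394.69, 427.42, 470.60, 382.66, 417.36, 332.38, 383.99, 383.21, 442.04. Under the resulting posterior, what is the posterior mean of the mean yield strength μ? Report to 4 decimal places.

406.0958

For Normal data with known variance σ², a Normal(μ₀, σ₀²) prior on μ is conjugate. Posterior precision = 1/σ₀² + n/σ²; posterior mean is the precision-weighted average of μ₀ and x̄.
Σxᵢ = 382.87 + 446.74 + 394.69 + 427.42 + 470.60 + 382.66 + 417.36 + 332.38 + 383.99 + 383.21 + 442.04 = 4463.96, so n·x̄ = 4463.96.
σ₀² = 75.01² = 5626.5001, σ² = 48.62² = 2363.9044; σ² + n·σ₀² = 2363.9044 + 11·5626.5001 = 64255.4055.
Posterior mean = (μ₀/σ₀² + n·x̄/σ²)/(1/σ₀² + n/σ²) = (σ²·μ₀ + σ₀²·n·x̄)/(σ² + n·σ₀²) = (2363.9044·413.46 + 5626.5001·4463.96)/64255.4055 = 26093851.29962/64255.4055 = 406.0958.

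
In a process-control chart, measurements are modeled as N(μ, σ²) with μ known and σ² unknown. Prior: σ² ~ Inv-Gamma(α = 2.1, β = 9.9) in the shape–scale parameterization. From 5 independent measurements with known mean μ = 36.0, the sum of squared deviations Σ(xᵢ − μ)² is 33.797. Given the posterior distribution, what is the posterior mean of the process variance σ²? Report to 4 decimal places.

With known mean μ and an Inverse-Gamma(α, β) prior on σ², the Normal likelihood is conjugate: posterior is Inv-Gamma(α + n/2, β + Σ(xᵢ−μ)²/2).
Posterior: Inv-Gamma(2.1 + 5/2, 9.9 + 33.797/2) = Inv-Gamma(4.60, 26.7985).
E[σ²|data] = β/(α−1) = 26.7985/3.60 = 7.4440.

7.4440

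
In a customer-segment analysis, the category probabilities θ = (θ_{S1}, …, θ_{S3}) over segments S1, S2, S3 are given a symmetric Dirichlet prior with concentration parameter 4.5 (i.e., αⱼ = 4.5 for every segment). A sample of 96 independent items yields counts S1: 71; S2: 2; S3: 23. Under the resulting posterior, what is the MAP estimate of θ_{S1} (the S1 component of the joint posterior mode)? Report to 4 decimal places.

0.6995

The Dirichlet prior is conjugate to the Multinomial likelihood: each posterior αⱼ = prior αⱼ + observed count nⱼ.
Posterior concentration: (75.5, 6.5, 27.5), total = 109.5.
Joint mode component: (α_{S1}−1)/(Σα−K) = 74.5/106.5 = 0.6995.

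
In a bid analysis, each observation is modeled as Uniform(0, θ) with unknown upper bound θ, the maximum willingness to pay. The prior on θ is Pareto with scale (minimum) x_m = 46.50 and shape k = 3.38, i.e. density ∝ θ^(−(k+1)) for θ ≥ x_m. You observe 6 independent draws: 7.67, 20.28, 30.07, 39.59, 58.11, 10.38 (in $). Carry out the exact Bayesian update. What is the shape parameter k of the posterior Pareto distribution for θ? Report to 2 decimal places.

9.38

A Pareto(scale x_m, shape k) prior on the upper bound θ of Uniform(0, θ) is conjugate: posterior is Pareto(max(x_m, max xᵢ), k + n).
Sample maximum = 58.11; prior scale x_m = 46.50 → posterior scale = max = 58.11.
Posterior shape = 3.38 + 6 = 9.38.
Posterior shape k = 9.38.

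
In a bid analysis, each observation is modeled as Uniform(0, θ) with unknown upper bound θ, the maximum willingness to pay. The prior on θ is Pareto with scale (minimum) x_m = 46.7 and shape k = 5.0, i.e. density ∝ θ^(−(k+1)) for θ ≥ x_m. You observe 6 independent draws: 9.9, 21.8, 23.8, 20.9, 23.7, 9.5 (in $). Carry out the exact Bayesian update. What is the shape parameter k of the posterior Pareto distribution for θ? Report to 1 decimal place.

11.0

A Pareto(scale x_m, shape k) prior on the upper bound θ of Uniform(0, θ) is conjugate: posterior is Pareto(max(x_m, max xᵢ), k + n).
Sample maximum = 23.8; prior scale x_m = 46.7 → posterior scale = max = 46.7.
Posterior shape = 5.0 + 6 = 11.0.
Posterior shape k = 11.0.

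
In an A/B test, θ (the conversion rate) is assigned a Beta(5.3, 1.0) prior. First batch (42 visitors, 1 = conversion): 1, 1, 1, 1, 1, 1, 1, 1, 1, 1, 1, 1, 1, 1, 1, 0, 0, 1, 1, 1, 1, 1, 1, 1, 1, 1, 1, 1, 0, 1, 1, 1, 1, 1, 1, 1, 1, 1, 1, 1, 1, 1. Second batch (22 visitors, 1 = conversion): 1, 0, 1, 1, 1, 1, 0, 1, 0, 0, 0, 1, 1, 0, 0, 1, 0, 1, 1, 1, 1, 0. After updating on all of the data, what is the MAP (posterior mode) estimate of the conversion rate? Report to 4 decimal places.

The Beta prior is conjugate to a Binomial/Bernoulli likelihood; the update adds successes to α and failures to β.
After batch 1: Beta(5.3+39, 1.0+3) = Beta(44.3, 4.0).
After batch 2: Beta(44.3+13, 4.0+9) = Beta(57.3, 13.0).
Mode of Beta(a,b) for a,b>1 is (a−1)/(a+b−2) = 56.3/68.3 = 0.8243.

0.8243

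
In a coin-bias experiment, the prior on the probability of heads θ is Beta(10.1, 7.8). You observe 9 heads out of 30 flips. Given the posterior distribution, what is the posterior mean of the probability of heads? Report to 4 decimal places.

0.3987

The Beta prior is conjugate to a Binomial/Bernoulli likelihood; the update adds successes to α and failures to β.
Posterior: Beta(α+k, β+n−k) = Beta(10.1+9, 7.8+21) = Beta(19.1, 28.8).
Posterior mean = α/(α+β) = 19.1/47.9 = 0.3987.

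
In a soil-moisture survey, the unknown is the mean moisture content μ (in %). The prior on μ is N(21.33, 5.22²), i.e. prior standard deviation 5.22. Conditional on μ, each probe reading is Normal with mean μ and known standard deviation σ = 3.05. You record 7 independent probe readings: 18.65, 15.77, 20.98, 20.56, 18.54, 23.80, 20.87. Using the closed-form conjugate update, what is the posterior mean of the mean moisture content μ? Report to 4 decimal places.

19.9488

For Normal data with known variance σ², a Normal(μ₀, σ₀²) prior on μ is conjugate. Posterior precision = 1/σ₀² + n/σ²; posterior mean is the precision-weighted average of μ₀ and x̄.
Σxᵢ = 18.65 + 15.77 + 20.98 + 20.56 + 18.54 + 23.80 + 20.87 = 139.17, so n·x̄ = 139.17.
σ₀² = 5.22² = 27.2484, σ² = 3.05² = 9.3025; σ² + n·σ₀² = 9.3025 + 7·27.2484 = 200.0413.
Posterior mean = (μ₀/σ₀² + n·x̄/σ²)/(1/σ₀² + n/σ²) = (σ²·μ₀ + σ₀²·n·x̄)/(σ² + n·σ₀²) = (9.3025·21.33 + 27.2484·139.17)/200.0413 = 3990.582153/200.0413 = 19.9488.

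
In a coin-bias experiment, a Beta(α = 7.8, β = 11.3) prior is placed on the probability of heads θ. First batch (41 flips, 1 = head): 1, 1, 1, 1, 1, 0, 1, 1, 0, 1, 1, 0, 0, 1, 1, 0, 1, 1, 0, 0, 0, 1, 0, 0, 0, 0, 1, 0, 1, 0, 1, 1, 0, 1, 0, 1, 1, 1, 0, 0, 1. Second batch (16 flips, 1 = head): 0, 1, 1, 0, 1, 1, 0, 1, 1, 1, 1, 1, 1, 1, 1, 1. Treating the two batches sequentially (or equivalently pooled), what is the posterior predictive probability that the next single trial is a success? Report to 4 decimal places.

The Beta prior is conjugate to a Binomial/Bernoulli likelihood; the update adds successes to α and failures to β.
After batch 1: Beta(7.8+23, 11.3+18) = Beta(30.8, 29.3).
After batch 2: Beta(30.8+13, 29.3+3) = Beta(43.8, 32.3).
For a single future Bernoulli trial, P(success | data) = α/(α+β) = 0.5756.

0.5756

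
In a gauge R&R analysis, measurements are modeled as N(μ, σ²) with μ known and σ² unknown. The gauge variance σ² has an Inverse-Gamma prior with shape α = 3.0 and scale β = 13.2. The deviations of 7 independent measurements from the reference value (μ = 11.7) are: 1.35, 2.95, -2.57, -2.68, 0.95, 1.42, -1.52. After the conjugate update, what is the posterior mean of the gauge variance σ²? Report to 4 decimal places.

With known mean μ and an Inverse-Gamma(α, β) prior on σ², the Normal likelihood is conjugate: posterior is Inv-Gamma(α + n/2, β + Σ(xᵢ−μ)²/2).
Σ(xᵢ−μ)² = (1.35)² + (2.95)² + (-2.57)² + (-2.68)² + (0.95)² + (1.42)² + (-1.52)² = 29.5416.
Posterior: Inv-Gamma(3.0 + 7/2, 13.2 + 29.5416/2) = Inv-Gamma(6.50, 27.97080).
E[σ²|data] = β/(α−1) = 27.97080/5.50 = 5.0856.

5.0856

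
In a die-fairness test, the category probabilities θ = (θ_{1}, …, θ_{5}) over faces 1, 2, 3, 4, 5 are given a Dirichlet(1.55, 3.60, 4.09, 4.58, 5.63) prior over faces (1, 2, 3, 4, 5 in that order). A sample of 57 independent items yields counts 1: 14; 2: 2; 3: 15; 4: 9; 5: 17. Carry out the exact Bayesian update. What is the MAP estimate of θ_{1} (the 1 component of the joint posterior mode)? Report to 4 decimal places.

The Dirichlet prior is conjugate to the Multinomial likelihood: each posterior αⱼ = prior αⱼ + observed count nⱼ.
Posterior concentration: (15.55, 5.60, 19.09, 13.58, 22.63), total = 76.45.
Joint mode component: (α_{1}−1)/(Σα−K) = 14.55/71.45 = 0.2036.

0.2036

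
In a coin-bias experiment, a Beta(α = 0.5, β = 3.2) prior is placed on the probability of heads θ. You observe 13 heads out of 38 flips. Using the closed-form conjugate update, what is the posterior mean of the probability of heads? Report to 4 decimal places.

0.3237

The Beta prior is conjugate to a Binomial/Bernoulli likelihood; the update adds successes to α and failures to β.
Posterior: Beta(α+k, β+n−k) = Beta(0.5+13, 3.2+25) = Beta(13.5, 28.2).
Posterior mean = α/(α+β) = 13.5/41.7 = 0.3237.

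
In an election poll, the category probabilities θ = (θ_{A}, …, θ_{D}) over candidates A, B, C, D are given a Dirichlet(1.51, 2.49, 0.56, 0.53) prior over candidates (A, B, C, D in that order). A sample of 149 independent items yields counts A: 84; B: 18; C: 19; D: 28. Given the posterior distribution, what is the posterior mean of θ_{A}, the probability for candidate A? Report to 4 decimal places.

0.5549

The Dirichlet prior is conjugate to the Multinomial likelihood: each posterior αⱼ = prior αⱼ + observed count nⱼ.
Posterior concentration: (85.51, 20.49, 19.56, 28.53), total = 154.09.
E[θ_{A}|data] = α_{A}/Σα = 85.51/154.09 = 0.5549.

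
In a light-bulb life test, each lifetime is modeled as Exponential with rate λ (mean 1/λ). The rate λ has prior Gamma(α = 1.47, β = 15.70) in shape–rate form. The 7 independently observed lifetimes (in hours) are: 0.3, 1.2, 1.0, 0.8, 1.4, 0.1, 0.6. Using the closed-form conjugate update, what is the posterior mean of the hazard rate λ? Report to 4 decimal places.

0.4014

With a Gamma(shape α, rate β) prior on the exponential rate λ, the posterior after n observations with total T = Σxᵢ is Gamma(α+n, β+T).
Sum of observations T = 5.4 hours; n = 7.
Posterior: Gamma(1.47+7, 15.70+5.4) = Gamma(8.47, 21.10).
Posterior mean of λ = α/β = 8.47/21.10 = 0.4014.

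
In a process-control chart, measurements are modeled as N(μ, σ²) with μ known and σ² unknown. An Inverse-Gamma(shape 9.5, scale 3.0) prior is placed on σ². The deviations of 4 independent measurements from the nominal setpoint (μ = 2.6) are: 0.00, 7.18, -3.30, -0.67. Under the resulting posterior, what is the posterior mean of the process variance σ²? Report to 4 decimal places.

3.2805

With known mean μ and an Inverse-Gamma(α, β) prior on σ², the Normal likelihood is conjugate: posterior is Inv-Gamma(α + n/2, β + Σ(xᵢ−μ)²/2).
Σ(xᵢ−μ)² = (0.00)² + (7.18)² + (-3.30)² + (-0.67)² = 62.8913.
Posterior: Inv-Gamma(9.5 + 4/2, 3.0 + 62.8913/2) = Inv-Gamma(11.50, 34.44565).
E[σ²|data] = β/(α−1) = 34.44565/10.50 = 3.2805.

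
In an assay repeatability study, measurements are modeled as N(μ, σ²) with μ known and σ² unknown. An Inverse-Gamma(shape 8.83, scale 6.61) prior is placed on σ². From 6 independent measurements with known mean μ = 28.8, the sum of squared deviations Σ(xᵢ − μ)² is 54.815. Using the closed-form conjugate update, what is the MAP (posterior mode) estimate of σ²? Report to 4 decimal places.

2.6514

With known mean μ and an Inverse-Gamma(α, β) prior on σ², the Normal likelihood is conjugate: posterior is Inv-Gamma(α + n/2, β + Σ(xᵢ−μ)²/2).
Posterior: Inv-Gamma(8.83 + 6/2, 6.61 + 54.815/2) = Inv-Gamma(11.83, 34.0175).
Mode = β/(α+1) = 34.0175/12.83 = 2.6514.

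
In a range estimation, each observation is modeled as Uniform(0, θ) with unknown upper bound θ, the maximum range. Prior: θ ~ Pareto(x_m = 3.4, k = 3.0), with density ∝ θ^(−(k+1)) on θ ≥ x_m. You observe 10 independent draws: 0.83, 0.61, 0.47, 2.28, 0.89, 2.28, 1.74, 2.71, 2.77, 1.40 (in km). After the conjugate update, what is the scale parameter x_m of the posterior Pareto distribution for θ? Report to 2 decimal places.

A Pareto(scale x_m, shape k) prior on the upper bound θ of Uniform(0, θ) is conjugate: posterior is Pareto(max(x_m, max xᵢ), k + n).
Sample maximum = 2.77; prior scale x_m = 3.4 → posterior scale = max = 3.40.
Posterior shape = 3.0 + 10 = 13.0.
Posterior scale x_m = 3.40.

3.40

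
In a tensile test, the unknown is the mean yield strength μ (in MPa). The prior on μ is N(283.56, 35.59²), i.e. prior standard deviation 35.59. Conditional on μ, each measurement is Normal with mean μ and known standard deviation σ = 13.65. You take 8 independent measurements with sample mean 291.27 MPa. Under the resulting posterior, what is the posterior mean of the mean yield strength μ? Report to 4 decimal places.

291.1308

For Normal data with known variance σ², a Normal(μ₀, σ₀²) prior on μ is conjugate. Posterior precision = 1/σ₀² + n/σ²; posterior mean is the precision-weighted average of μ₀ and x̄.
n·x̄ = 8·291.27 = 2330.16.
σ₀² = 35.59² = 1266.6481, σ² = 13.65² = 186.3225; σ² + n·σ₀² = 186.3225 + 8·1266.6481 = 10319.5073.
Posterior mean = (μ₀/σ₀² + n·x̄/σ²)/(1/σ₀² + n/σ²) = (σ²·μ₀ + σ₀²·n·x̄)/(σ² + n·σ₀²) = (186.3225·283.56 + 1266.6481·2330.16)/10319.5073 = 3004326.344796/10319.5073 = 291.1308.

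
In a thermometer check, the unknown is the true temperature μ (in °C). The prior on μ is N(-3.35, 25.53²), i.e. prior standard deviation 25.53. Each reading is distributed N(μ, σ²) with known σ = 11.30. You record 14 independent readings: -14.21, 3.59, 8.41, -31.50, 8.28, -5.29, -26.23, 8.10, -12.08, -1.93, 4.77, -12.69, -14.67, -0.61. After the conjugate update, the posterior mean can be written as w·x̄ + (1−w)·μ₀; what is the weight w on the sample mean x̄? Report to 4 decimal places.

0.9862

For Normal data with known variance σ², a Normal(μ₀, σ₀²) prior on μ is conjugate. Posterior precision = 1/σ₀² + n/σ²; posterior mean is the precision-weighted average of μ₀ and x̄.
σ₀² = 25.53² = 651.7809, σ² = 11.30² = 127.69. Prior precision 1/σ₀² = 1/651.7809; data precision n/σ² = 14/127.69.
w = (n/σ²)/(1/σ₀² + n/σ²) = n·σ₀²/(σ² + n·σ₀²) = 14·651.7809/(127.69 + 14·651.7809) = 9124.9326/9252.6226 = 0.9862.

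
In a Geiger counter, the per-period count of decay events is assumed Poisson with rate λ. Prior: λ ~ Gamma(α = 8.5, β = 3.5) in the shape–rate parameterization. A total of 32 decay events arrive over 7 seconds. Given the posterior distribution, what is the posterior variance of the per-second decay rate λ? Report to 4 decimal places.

0.3673

With a Gamma(shape α, rate β) prior, the Poisson likelihood is conjugate: the posterior is Gamma(α + ΣXᵢ, β + n).
Posterior: Gamma(α+S, β+n) = Gamma(8.5+32, 3.5+7) = Gamma(40.5, 10.5).
Var = α/β² = 40.5/10.5² = 0.3673.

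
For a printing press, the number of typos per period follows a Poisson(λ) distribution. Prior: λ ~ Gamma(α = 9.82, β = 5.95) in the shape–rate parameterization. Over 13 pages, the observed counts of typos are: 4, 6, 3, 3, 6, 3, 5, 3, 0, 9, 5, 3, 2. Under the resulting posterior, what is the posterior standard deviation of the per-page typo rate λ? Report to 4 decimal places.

With a Gamma(shape α, rate β) prior, the Poisson likelihood is conjugate: the posterior is Gamma(α + ΣXᵢ, β + n).
Sum of counts S = 52 over n = 13 pages.
Posterior: Gamma(α+S, β+n) = Gamma(9.82+52, 5.95+13) = Gamma(61.82, 18.95).
SD = √α/β = √61.82/18.95 = 0.4149.

0.4149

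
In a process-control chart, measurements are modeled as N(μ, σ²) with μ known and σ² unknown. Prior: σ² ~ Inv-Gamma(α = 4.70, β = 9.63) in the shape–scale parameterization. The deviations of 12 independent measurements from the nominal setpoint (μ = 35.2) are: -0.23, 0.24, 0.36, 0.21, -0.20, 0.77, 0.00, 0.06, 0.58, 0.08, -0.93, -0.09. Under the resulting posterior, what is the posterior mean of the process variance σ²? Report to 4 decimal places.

1.1029

With known mean μ and an Inverse-Gamma(α, β) prior on σ², the Normal likelihood is conjugate: posterior is Inv-Gamma(α + n/2, β + Σ(xᵢ−μ)²/2).
Σ(xᵢ−μ)² = (-0.23)² + (0.24)² + (0.36)² + (0.21)² + (-0.20)² + (0.77)² + (0.00)² + (0.06)² + (0.58)² + (0.08)² + (-0.93)² + (-0.09)² = 2.1365.
Posterior: Inv-Gamma(4.70 + 12/2, 9.63 + 2.1365/2) = Inv-Gamma(10.70, 10.69825).
E[σ²|data] = β/(α−1) = 10.69825/9.70 = 1.1029.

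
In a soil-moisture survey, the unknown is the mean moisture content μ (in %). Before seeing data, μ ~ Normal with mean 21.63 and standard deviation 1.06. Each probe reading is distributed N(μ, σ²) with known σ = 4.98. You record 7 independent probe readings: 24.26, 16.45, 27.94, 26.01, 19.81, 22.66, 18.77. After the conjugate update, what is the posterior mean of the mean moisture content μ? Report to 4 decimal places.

For Normal data with known variance σ², a Normal(μ₀, σ₀²) prior on μ is conjugate. Posterior precision = 1/σ₀² + n/σ²; posterior mean is the precision-weighted average of μ₀ and x̄.
Σxᵢ = 24.26 + 16.45 + 27.94 + 26.01 + 19.81 + 22.66 + 18.77 = 155.9, so n·x̄ = 155.9.
σ₀² = 1.06² = 1.1236, σ² = 4.98² = 24.8004; σ² + n·σ₀² = 24.8004 + 7·1.1236 = 32.6656.
Posterior mean = (μ₀/σ₀² + n·x̄/σ²)/(1/σ₀² + n/σ²) = (σ²·μ₀ + σ₀²·n·x̄)/(σ² + n·σ₀²) = (24.8004·21.63 + 1.1236·155.9)/32.6656 = 711.601892/32.6656 = 21.7844.

21.7844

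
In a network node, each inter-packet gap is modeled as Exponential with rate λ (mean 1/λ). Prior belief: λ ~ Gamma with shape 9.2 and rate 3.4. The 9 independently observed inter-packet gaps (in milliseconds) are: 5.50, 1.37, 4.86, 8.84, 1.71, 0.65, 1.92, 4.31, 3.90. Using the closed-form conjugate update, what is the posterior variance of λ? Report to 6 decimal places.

With a Gamma(shape α, rate β) prior on the exponential rate λ, the posterior after n observations with total T = Σxᵢ is Gamma(α+n, β+T).
Sum of observations T = 33.06 milliseconds; n = 9.
Posterior: Gamma(9.2+9, 3.4+33.06) = Gamma(18.2, 36.46).
Var = α/β² = 0.013691.

0.013691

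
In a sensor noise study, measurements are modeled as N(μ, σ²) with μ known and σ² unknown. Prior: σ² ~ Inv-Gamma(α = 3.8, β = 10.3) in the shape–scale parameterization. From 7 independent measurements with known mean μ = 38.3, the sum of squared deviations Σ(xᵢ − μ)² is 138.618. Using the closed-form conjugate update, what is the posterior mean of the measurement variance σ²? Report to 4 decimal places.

With known mean μ and an Inverse-Gamma(α, β) prior on σ², the Normal likelihood is conjugate: posterior is Inv-Gamma(α + n/2, β + Σ(xᵢ−μ)²/2).
Posterior: Inv-Gamma(3.8 + 7/2, 10.3 + 138.618/2) = Inv-Gamma(7.30, 79.6090).
E[σ²|data] = β/(α−1) = 79.6090/6.30 = 12.6363.

12.6363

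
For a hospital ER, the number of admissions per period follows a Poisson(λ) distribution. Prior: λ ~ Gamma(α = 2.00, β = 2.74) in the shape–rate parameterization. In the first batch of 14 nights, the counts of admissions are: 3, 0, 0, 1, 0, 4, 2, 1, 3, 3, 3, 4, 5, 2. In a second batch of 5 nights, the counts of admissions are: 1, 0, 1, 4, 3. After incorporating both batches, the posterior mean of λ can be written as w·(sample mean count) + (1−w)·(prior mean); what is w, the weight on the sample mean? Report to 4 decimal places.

With a Gamma(shape α, rate β) prior, the Poisson likelihood is conjugate: the posterior is Gamma(α + ΣXᵢ, β + n).
Total number of nights: n = 14 + 5 = 19.
Posterior mean = (α₀+S)/(β₀+n) = [n/(β₀+n)]·(S/n) + [β₀/(β₀+n)]·(α₀/β₀), so only n and β₀ enter the weight.
Weight on data w = n/(β₀+n) = 19/(2.74+19) = 19/21.74 = 0.8740.

0.8740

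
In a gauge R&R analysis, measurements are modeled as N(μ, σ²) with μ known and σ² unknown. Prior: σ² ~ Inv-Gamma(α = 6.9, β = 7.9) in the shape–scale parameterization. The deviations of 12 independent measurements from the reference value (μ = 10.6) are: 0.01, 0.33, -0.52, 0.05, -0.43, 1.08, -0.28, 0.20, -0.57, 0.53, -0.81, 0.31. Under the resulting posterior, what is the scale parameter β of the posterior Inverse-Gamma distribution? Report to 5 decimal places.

9.50480

With known mean μ and an Inverse-Gamma(α, β) prior on σ², the Normal likelihood is conjugate: posterior is Inv-Gamma(α + n/2, β + Σ(xᵢ−μ)²/2).
Σ(xᵢ−μ)² = (0.01)² + (0.33)² + (-0.52)² + (0.05)² + (-0.43)² + (1.08)² + (-0.28)² + (0.20)² + (-0.57)² + (0.53)² + (-0.81)² + (0.31)² = 3.2096.
Posterior: Inv-Gamma(6.9 + 12/2, 7.9 + 3.2096/2) = Inv-Gamma(12.90, 9.50480).
Posterior β = 9.50480.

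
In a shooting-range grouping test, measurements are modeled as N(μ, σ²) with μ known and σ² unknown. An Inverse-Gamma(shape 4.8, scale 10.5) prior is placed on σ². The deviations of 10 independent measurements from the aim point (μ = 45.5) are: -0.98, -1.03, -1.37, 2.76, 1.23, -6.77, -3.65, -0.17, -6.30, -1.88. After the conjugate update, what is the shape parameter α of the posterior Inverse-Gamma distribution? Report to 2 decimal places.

With known mean μ and an Inverse-Gamma(α, β) prior on σ², the Normal likelihood is conjugate: posterior is Inv-Gamma(α + n/2, β + Σ(xᵢ−μ)²/2).
Σ(xᵢ−μ)² = (-0.98)² + (-1.03)² + (-1.37)² + (2.76)² + (1.23)² + (-6.77)² + (-3.65)² + (-0.17)² + (-6.30)² + (-1.88)² = 115.4374.
Posterior: Inv-Gamma(4.8 + 10/2, 10.5 + 115.4374/2) = Inv-Gamma(9.80, 68.21870).
Posterior α = 9.80.

9.80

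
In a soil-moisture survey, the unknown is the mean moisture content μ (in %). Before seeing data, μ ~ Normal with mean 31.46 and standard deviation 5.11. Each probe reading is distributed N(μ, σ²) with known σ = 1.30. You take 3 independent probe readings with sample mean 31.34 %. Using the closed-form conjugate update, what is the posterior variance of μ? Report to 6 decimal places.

For Normal data with known variance σ², a Normal(μ₀, σ₀²) prior on μ is conjugate. Posterior precision = 1/σ₀² + n/σ²; posterior mean is the precision-weighted average of μ₀ and x̄.
σ₀² = 5.11² = 26.1121, σ² = 1.30² = 1.69; σ² + n·σ₀² = 1.69 + 3·26.1121 = 80.0263.
Posterior precision = 1/σ₀² + n/σ² = 1/26.1121 + 3/1.69 = (σ² + n·σ₀²)/(σ₀²σ²) = 80.0263/(26.1121·1.69); posterior variance σₙ² = σ₀²σ²/(σ² + n·σ₀²) = 26.1121·1.69/80.0263 = 0.551437.

0.551437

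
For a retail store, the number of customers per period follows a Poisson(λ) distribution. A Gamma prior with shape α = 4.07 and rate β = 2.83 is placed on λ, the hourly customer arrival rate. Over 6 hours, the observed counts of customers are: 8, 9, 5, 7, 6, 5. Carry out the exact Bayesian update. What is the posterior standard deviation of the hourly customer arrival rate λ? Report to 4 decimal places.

0.7518

With a Gamma(shape α, rate β) prior, the Poisson likelihood is conjugate: the posterior is Gamma(α + ΣXᵢ, β + n).
Sum of counts S = 40 over n = 6 hours.
Posterior: Gamma(α+S, β+n) = Gamma(4.07+40, 2.83+6) = Gamma(44.07, 8.83).
SD = √α/β = √44.07/8.83 = 0.7518.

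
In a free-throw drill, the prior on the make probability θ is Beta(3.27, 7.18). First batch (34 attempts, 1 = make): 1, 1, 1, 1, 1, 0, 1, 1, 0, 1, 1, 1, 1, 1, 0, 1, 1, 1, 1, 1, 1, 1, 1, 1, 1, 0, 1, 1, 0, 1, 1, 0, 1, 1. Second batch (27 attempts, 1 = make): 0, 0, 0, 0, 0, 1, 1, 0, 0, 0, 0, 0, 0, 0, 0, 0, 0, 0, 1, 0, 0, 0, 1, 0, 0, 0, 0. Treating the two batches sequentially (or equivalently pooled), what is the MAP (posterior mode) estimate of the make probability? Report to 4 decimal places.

0.4934

The Beta prior is conjugate to a Binomial/Bernoulli likelihood; the update adds successes to α and failures to β.
After batch 1: Beta(3.27+28, 7.18+6) = Beta(31.27, 13.18).
After batch 2: Beta(31.27+4, 13.18+23) = Beta(35.27, 36.18).
Mode of Beta(a,b) for a,b>1 is (a−1)/(a+b−2) = 34.27/69.45 = 0.4934.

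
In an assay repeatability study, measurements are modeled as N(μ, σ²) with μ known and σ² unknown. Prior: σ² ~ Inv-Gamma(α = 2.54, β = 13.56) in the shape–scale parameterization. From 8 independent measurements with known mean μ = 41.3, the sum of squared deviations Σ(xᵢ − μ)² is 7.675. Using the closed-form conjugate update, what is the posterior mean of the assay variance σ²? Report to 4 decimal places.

3.1403

With known mean μ and an Inverse-Gamma(α, β) prior on σ², the Normal likelihood is conjugate: posterior is Inv-Gamma(α + n/2, β + Σ(xᵢ−μ)²/2).
Posterior: Inv-Gamma(2.54 + 8/2, 13.56 + 7.675/2) = Inv-Gamma(6.54, 17.3975).
E[σ²|data] = β/(α−1) = 17.3975/5.54 = 3.1403.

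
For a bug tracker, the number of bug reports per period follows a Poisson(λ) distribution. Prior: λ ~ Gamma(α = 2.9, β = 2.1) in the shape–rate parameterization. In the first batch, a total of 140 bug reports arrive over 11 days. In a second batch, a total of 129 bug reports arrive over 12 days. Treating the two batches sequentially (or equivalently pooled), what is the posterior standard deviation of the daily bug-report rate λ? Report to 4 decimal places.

0.6569

With a Gamma(shape α, rate β) prior, the Poisson likelihood is conjugate: the posterior is Gamma(α + ΣXᵢ, β + n).
After batch 1: Gamma(α+S, β+n) = Gamma(2.9+140, 2.1+11) = Gamma(142.9, 13.1).
After batch 2: Gamma(α+S, β+n) = Gamma(142.9+129, 13.1+12) = Gamma(271.9, 25.1).
SD = √α/β = √271.9/25.1 = 0.6569.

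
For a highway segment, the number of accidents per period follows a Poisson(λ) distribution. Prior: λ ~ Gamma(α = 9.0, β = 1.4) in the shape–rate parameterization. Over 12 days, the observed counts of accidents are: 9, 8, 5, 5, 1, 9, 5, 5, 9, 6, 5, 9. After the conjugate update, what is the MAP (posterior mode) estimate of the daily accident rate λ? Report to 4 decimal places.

6.2687

With a Gamma(shape α, rate β) prior, the Poisson likelihood is conjugate: the posterior is Gamma(α + ΣXᵢ, β + n).
Sum of counts S = 76 over n = 12 days.
Posterior: Gamma(α+S, β+n) = Gamma(9.0+76, 1.4+12) = Gamma(85.0, 13.4).
Mode of Gamma(α,β) for α≥1 is (α−1)/β = 84.0/13.4 = 6.2687.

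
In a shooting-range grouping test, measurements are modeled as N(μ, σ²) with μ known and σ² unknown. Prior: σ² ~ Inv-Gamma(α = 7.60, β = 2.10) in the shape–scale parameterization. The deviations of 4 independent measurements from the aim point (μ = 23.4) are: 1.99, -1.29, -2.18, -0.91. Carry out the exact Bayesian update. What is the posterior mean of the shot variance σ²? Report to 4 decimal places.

With known mean μ and an Inverse-Gamma(α, β) prior on σ², the Normal likelihood is conjugate: posterior is Inv-Gamma(α + n/2, β + Σ(xᵢ−μ)²/2).
Σ(xᵢ−μ)² = (1.99)² + (-1.29)² + (-2.18)² + (-0.91)² = 11.2047.
Posterior: Inv-Gamma(7.60 + 4/2, 2.10 + 11.2047/2) = Inv-Gamma(9.60, 7.70235).
E[σ²|data] = β/(α−1) = 7.70235/8.60 = 0.8956.

0.8956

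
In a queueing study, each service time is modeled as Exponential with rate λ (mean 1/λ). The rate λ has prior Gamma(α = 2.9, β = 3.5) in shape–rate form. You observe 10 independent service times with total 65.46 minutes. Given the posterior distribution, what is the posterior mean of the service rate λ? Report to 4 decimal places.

0.1871

With a Gamma(shape α, rate β) prior on the exponential rate λ, the posterior after n observations with total T = Σxᵢ is Gamma(α+n, β+T).
Posterior: Gamma(2.9+10, 3.5+65.46) = Gamma(12.9, 68.96).
Posterior mean of λ = α/β = 12.9/68.96 = 0.1871.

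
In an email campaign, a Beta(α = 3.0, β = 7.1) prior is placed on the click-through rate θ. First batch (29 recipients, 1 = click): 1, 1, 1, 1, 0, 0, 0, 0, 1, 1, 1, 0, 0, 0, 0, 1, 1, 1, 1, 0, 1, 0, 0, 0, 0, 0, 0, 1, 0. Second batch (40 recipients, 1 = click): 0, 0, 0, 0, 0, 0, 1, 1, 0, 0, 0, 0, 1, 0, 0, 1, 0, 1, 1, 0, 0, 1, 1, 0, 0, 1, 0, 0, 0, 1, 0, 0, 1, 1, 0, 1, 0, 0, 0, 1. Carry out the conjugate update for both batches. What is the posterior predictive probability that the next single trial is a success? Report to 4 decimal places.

The Beta prior is conjugate to a Binomial/Bernoulli likelihood; the update adds successes to α and failures to β.
After batch 1: Beta(3.0+13, 7.1+16) = Beta(16.0, 23.1).
After batch 2: Beta(16.0+14, 23.1+26) = Beta(30.0, 49.1).
For a single future Bernoulli trial, P(success | data) = α/(α+β) = 0.3793.

0.3793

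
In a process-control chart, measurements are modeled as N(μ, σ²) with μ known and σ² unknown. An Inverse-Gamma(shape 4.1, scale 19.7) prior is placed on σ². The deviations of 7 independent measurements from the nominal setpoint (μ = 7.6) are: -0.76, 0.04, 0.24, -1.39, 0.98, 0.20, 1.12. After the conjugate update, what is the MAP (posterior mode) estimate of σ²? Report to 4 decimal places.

With known mean μ and an Inverse-Gamma(α, β) prior on σ², the Normal likelihood is conjugate: posterior is Inv-Gamma(α + n/2, β + Σ(xᵢ−μ)²/2).
Σ(xᵢ−μ)² = (-0.76)² + (0.04)² + (0.24)² + (-1.39)² + (0.98)² + (0.20)² + (1.12)² = 4.8237.
Posterior: Inv-Gamma(4.1 + 7/2, 19.7 + 4.8237/2) = Inv-Gamma(7.60, 22.11185).
Mode = β/(α+1) = 22.11185/8.60 = 2.5711.

2.5711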